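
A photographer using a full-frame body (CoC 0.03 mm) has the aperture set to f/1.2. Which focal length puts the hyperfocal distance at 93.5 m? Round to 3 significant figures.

From H = f²/(N·c) + f, with f ≪ H: f ≈ √(H·N·c) = √(93500 × 1.2 × 0.03) = √3366.0 ≈ 58.02 mm.
The +f correction barely moves this — solving exactly, f² + N·c·f − N·c·H = 0 ⇒ f = (−N·c + √((N·c)² + 4·N·c·H))/2 = (−0.036 + √13464)/2 ≈ 57.999 mm, so f ≈ 58.0 mm.

58.0 mm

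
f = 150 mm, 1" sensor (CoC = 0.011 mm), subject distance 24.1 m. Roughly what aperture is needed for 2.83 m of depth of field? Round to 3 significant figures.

f/5

Write h = H − f = f²/(N·c). The thin-lens limits are Dn = s·h/(h + (s−f)) and Df = s·h/(h − (s−f)), so DoF = Df − Dn = 2·s·(s−f)·h / (h² − (s−f)²).
That is a quadratic in h: DoF·h² − 2·s·(s−f)·h − DoF·(s−f)² = 0 ⇒ h = (s−f)·(s + √(s² + DoF²)) / DoF = 23950 × (24100 + √(24100² + 2830²)) / 2830 = 23950 × (24100 + 24265.6) / 2830 ≈ 409313 mm.
Then N = f²/(c·h) = 150² / (0.011 × 409313) = 22500 / 4502.4 ≈ 5.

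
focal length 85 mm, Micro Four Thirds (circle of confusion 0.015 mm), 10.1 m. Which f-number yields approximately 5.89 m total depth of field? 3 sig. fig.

f/13

Write h = H − f = f²/(N·c). The thin-lens limits are Dn = s·h/(h + (s−f)) and Df = s·h/(h − (s−f)), so DoF = Df − Dn = 2·s·(s−f)·h / (h² − (s−f)²).
That is a quadratic in h: DoF·h² − 2·s·(s−f)·h − DoF·(s−f)² = 0 ⇒ h = (s−f)·(s + √(s² + DoF²)) / DoF = 10015 × (10100 + √(10100² + 5890²)) / 5890 = 10015 × (10100 + 11692.0) / 5890 ≈ 37054 mm.
Then N = f²/(c·h) = 85² / (0.015 × 37054) = 7225 / 555.81 ≈ 13.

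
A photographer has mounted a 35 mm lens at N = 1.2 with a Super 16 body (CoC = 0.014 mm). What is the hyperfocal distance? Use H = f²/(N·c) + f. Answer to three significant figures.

73.0 m

Hyperfocal distance H = f²/(N·c) + f = 35²/(1.2 × 0.014) + 35 = 1225/0.0168 + 35 ≈ 72951.7 mm ≈ 73.0 m.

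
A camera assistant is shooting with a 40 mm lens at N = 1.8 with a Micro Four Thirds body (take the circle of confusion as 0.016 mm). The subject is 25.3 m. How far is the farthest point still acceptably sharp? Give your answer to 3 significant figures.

Hyperfocal distance H = f²/(N·c) + f = 40²/(1.8 × 0.016) + 40 = 1600/0.0288 + 40 ≈ 55595.6 mm ≈ 55.60 m.
Far limit Df = s·(H − f)/(H − s) = 25300 × (55595.6 − 40) / (55595.6 − 25300) = 25300 × 55555.6 / 30295.6 ≈ 46395 mm ≈ 46.4 m.

46.4 m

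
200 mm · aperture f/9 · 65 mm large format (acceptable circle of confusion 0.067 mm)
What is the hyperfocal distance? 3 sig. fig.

Hyperfocal distance H = f²/(N·c) + f = 200²/(9 × 0.067) + 200 = 40000/0.603 + 200 ≈ 66535.0 mm ≈ 66.5 m.

66.5 m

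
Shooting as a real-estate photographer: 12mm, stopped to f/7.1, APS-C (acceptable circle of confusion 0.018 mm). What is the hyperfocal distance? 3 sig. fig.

1.14 m

Hyperfocal distance H = f²/(N·c) + f = 12²/(7.1 × 0.018) + 12 = 144/0.1278 + 12 ≈ 1138.8 mm ≈ 1.14 m.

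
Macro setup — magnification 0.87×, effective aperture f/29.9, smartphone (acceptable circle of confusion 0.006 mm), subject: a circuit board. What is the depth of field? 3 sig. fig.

At magnification m, DoF ≈ 2·N_eff·c/m² = 2 × 29.9 × 0.006 / 0.87² = 0.3588 / 0.7569 ≈ 0.474 mm.

0.474 mm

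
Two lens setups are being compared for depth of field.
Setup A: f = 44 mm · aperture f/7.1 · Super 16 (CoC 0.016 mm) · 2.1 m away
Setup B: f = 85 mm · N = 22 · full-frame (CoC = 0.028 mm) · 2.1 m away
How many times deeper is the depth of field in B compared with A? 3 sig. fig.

1.45

Setup A: H = 44²/(7.1×0.016) + 44 ≈ 17086.3 mm; DoF = Df − Dn = 2388.10 − 1873.93 ≈ 514.17 mm.
Setup B: H = 85²/(22×0.028) + 85 ≈ 11813.9 mm; DoF = Df − Dn = 2535.61 − 1792.12 ≈ 743.49 mm.
Ratio = 743.49 / 514.17 ≈ 1.45.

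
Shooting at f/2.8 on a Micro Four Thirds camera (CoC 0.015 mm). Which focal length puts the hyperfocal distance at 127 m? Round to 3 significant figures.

73.0 mm

From H = f²/(N·c) + f, with f ≪ H: f ≈ √(H·N·c) = √(127000 × 2.8 × 0.015) = √5334.0 ≈ 73.03 mm.
The +f correction barely moves this — solving exactly, f² + N·c·f − N·c·H = 0 ⇒ f = (−N·c + √((N·c)² + 4·N·c·H))/2 = (−0.042 + √21336)/2 ≈ 73.013 mm, so f ≈ 73.0 mm.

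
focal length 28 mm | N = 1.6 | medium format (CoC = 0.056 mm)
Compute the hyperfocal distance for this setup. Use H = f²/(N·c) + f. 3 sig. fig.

8.78 m

Hyperfocal distance H = f²/(N·c) + f = 28²/(1.6 × 0.056) + 28 = 784/0.0896 + 28 ≈ 8778.0 mm ≈ 8.78 m.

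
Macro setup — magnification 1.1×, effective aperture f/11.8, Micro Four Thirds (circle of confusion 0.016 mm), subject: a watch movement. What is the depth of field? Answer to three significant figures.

0.312 mm

At magnification m, DoF ≈ 2·N_eff·c/m² = 2 × 11.8 × 0.016 / 1.1² = 0.3776 / 1.21 ≈ 0.312 mm.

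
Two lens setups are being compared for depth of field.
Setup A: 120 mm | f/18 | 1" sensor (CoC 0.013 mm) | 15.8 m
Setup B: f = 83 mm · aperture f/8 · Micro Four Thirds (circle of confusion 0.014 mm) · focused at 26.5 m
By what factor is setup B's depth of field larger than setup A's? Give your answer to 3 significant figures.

3.24

Setup A: H = 120²/(18×0.013) + 120 ≈ 61658.5 mm; DoF = Df − Dn = 21202.4 − 12591.6 ≈ 8610.8 mm.
Setup B: H = 83²/(8×0.014) + 83 ≈ 61591.9 mm; DoF = Df − Dn = 46449 − 18538 ≈ 27911 mm.
Ratio = 27911 / 8610.8 ≈ 3.24.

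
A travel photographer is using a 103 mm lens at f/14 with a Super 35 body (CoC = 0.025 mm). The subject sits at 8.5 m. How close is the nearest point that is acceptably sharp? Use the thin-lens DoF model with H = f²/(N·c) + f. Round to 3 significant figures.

Hyperfocal distance H = f²/(N·c) + f = 103²/(14 × 0.025) + 103 = 10609/0.35 + 103 ≈ 30414.4 mm ≈ 30.41 m.
Near limit Dn = s·(H − f)/(H + s − 2f) = 8500 × (30414.4 − 103) / (30414.4 + 8500 − 2 × 103) = 8500 × 30311.4 / 38708.4 ≈ 6656.1 mm ≈ 6.66 m.

6.66 m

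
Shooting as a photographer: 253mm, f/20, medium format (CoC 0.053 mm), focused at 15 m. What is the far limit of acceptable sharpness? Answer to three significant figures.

Hyperfocal distance H = f²/(N·c) + f = 253²/(20 × 0.053) + 253 = 64009/1.06 + 253 ≈ 60638.8 mm ≈ 60.64 m.
Far limit Df = s·(H − f)/(H − s) = 15000 × (60638.8 − 253) / (60638.8 − 15000) = 15000 × 60385.8 / 45638.8 ≈ 19847 mm ≈ 19.8 m.

19.8 m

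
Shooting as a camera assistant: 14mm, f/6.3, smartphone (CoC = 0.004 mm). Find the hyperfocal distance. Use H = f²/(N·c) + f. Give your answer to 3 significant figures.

7.79 m

Hyperfocal distance H = f²/(N·c) + f = 14²/(6.3 × 0.004) + 14 = 196/0.0252 + 14 ≈ 7791.8 mm ≈ 7.79 m.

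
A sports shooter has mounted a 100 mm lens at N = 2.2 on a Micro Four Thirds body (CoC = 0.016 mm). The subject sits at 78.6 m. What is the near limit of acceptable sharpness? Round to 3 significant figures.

Hyperfocal distance H = f²/(N·c) + f = 100²/(2.2 × 0.016) + 100 = 10000/0.0352 + 100 ≈ 284190.9 mm ≈ 284.2 m.
Near limit Dn = s·(H − f)/(H + s − 2f) = 78600 × (284190.9 − 100) / (284190.9 + 78600 − 2 × 100) = 78600 × 284090.9 / 362590.9 ≈ 61583 mm ≈ 61.6 m.

61.6 m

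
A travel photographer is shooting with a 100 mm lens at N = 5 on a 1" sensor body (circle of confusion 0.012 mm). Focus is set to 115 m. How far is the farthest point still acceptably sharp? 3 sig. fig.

370 m

Hyperfocal distance H = f²/(N·c) + f = 100²/(5 × 0.012) + 100 = 10000/0.06 + 100 ≈ 166766.7 mm ≈ 166.8 m.
Far limit Df = s·(H − f)/(H − s) = 115000 × (166766.7 − 100) / (166766.7 − 115000) = 115000 × 166666.7 / 51766.7 ≈ 370251 mm ≈ 370 m.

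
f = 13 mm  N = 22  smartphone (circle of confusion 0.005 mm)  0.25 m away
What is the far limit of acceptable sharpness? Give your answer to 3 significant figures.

Hyperfocal distance H = f²/(N·c) + f = 13²/(22 × 0.005) + 13 = 169/0.11 + 13 ≈ 1549.4 mm ≈ 1.549 m.
Far limit Df = s·(H − f)/(H − s) = 250 × (1549.4 − 13) / (1549.4 − 250) = 250 × 1536.4 / 1299.4 ≈ 295.60 mm.

296 mm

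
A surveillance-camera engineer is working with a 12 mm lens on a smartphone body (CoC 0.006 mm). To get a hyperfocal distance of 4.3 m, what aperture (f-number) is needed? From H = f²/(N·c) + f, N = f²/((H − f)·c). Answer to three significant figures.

f/5.60

Rearrange H = f²/(N·c) + f for N: N = f² / ((H − f)·c).
N = 12² / ((4300 − 12) × 0.006) = 144 / 25.73 ≈ 5.60.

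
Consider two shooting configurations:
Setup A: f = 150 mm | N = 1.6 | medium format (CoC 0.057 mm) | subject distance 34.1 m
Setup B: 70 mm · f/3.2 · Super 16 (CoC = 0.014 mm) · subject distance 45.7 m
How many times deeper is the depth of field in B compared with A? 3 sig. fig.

Setup A: H = 150²/(1.6×0.057) + 150 ≈ 246860.5 mm; DoF = Df − Dn = 39541.3 − 29975.1 ≈ 9566.2 mm.
Setup B: H = 70²/(3.2×0.014) + 70 ≈ 109445.0 mm; DoF = Df − Dn = 78413 − 32247 ≈ 46166 mm.
Ratio = 46166 / 9566.2 ≈ 4.83.

4.83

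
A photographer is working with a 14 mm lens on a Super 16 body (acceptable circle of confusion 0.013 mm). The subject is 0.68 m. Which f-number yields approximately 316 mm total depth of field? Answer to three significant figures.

f/5

Write h = H − f = f²/(N·c). The thin-lens limits are Dn = s·h/(h + (s−f)) and Df = s·h/(h − (s−f)), so DoF = Df − Dn = 2·s·(s−f)·h / (h² − (s−f)²).
That is a quadratic in h: DoF·h² − 2·s·(s−f)·h − DoF·(s−f)² = 0 ⇒ h = (s−f)·(s + √(s² + DoF²)) / DoF = 666 × (680 + √(680² + 316²)) / 316 = 666 × (680 + 749.837) / 316 ≈ 3013.5 mm.
Then N = f²/(c·h) = 14² / (0.013 × 3013.5) = 196 / 39.176 ≈ 5.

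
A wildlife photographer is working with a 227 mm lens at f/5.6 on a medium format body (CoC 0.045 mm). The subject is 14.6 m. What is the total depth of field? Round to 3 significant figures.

Hyperfocal distance H = f²/(N·c) + f = 227²/(5.6 × 0.045) + 227 = 51529/0.252 + 227 ≈ 204707.2 mm ≈ 204.7 m.
Near limit Dn = s·(H − f)/(H + s − 2f) = 14600 × (204707.2 − 227) / (204707.2 + 14600 − 2 × 227) = 14600 × 204480.2 / 218853.2 ≈ 13641.2 mm.
Far limit Df = s·(H − f)/(H − s) = 14600 × (204707.2 − 227) / (204707.2 − 14600) = 14600 × 204480.2 / 190107.2 ≈ 15703.8 mm.
Depth of field = Df − Dn = 15703.8 − 13641.2 ≈ 2062.6 mm ≈ 2.06 m.

2.06 m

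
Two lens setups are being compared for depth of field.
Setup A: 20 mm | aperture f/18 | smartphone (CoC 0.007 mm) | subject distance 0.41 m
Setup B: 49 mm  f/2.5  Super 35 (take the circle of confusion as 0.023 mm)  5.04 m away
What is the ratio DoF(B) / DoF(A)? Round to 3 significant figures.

Setup A: H = 20²/(18×0.007) + 20 ≈ 3194.6 mm; DoF = Df − Dn = 467.42 − 365.14 ≈ 102.28 mm.
Setup B: H = 49²/(2.5×0.023) + 49 ≈ 41805.5 mm; DoF = Df − Dn = 5724.2 − 4501.9 ≈ 1222.3 mm.
Ratio = 1222.3 / 102.28 ≈ 12.0.

12.0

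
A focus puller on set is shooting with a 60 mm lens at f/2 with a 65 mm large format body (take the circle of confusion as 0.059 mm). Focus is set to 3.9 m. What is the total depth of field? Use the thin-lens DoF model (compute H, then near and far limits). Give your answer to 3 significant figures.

0.998 m

Hyperfocal distance H = f²/(N·c) + f = 60²/(2 × 0.059) + 60 = 3600/0.118 + 60 ≈ 30568.5 mm ≈ 30.57 m.
Near limit Dn = s·(H − f)/(H + s − 2f) = 3900 × (30568.5 − 60) / (30568.5 + 3900 − 2 × 60) = 3900 × 30508.5 / 34348.5 ≈ 3464.00 mm.
Far limit Df = s·(H − f)/(H − s) = 3900 × (30568.5 − 60) / (30568.5 − 3900) = 3900 × 30508.5 / 26668.5 ≈ 4461.56 mm.
Depth of field = Df − Dn = 4461.56 − 3464.00 ≈ 997.56 mm ≈ 0.998 m.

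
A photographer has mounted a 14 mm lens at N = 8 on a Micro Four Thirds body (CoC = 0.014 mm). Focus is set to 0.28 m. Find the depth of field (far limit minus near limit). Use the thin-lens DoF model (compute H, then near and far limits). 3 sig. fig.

Hyperfocal distance H = f²/(N·c) + f = 14²/(8 × 0.014) + 14 = 196/0.112 + 14 ≈ 1764.0 mm ≈ 1.764 m.
Near limit Dn = s·(H − f)/(H + s − 2f) = 280 × (1764.0 − 14) / (1764.0 + 280 − 2 × 14) = 280 × 1750.0 / 2016.0 ≈ 243.056 mm.
Far limit Df = s·(H − f)/(H − s) = 280 × (1764.0 − 14) / (1764.0 − 280) = 280 × 1750.0 / 1484.0 ≈ 330.189 mm.
Depth of field = Df − Dn = 330.189 − 243.056 ≈ 87.133 mm.

87.1 mm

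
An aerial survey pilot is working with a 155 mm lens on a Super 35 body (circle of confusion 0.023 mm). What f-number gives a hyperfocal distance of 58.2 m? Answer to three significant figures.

f/18

Rearrange H = f²/(N·c) + f for N: N = f² / ((H − f)·c).
N = 155² / ((58200 − 155) × 0.023) = 24025 / 1335 ≈ 18.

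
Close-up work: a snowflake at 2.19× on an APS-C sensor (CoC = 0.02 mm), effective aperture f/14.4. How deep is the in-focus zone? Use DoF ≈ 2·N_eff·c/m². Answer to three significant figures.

0.120 mm

At magnification m, DoF ≈ 2·N_eff·c/m² = 2 × 14.4 × 0.02 / 2.19² = 0.576 / 4.796 ≈ 0.12 mm.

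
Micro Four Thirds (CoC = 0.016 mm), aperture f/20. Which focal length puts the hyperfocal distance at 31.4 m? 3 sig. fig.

From H = f²/(N·c) + f, with f ≪ H: f ≈ √(H·N·c) = √(31400 × 20 × 0.016) = √10048 ≈ 100.2 mm.
The +f correction barely moves this — solving exactly, f² + N·c·f − N·c·H = 0 ⇒ f = (−N·c + √((N·c)² + 4·N·c·H))/2 = (−0.32 + √40192)/2 ≈ 100.08 mm, so f ≈ 100 mm.

100 mm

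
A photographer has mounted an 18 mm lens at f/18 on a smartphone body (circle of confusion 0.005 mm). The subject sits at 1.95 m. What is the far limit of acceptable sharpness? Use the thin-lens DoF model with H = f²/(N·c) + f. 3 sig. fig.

Hyperfocal distance H = f²/(N·c) + f = 18²/(18 × 0.005) + 18 = 324/0.09 + 18 ≈ 3618.0 mm ≈ 3.618 m.
Far limit Df = s·(H − f)/(H − s) = 1950 × (3618.0 − 18) / (3618.0 − 1950) = 1950 × 3600.0 / 1668.0 ≈ 4208.6 mm ≈ 4.21 m.

4.21 m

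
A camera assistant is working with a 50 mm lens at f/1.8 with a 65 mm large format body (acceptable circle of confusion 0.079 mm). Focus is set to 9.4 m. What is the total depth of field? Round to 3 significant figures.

13.9 m

Hyperfocal distance H = f²/(N·c) + f = 50²/(1.8 × 0.079) + 50 = 2500/0.1422 + 50 ≈ 17630.9 mm ≈ 17.63 m.
Near limit Dn = s·(H − f)/(H + s − 2f) = 9400 × (17630.9 − 50) / (17630.9 + 9400 − 2 × 50) = 9400 × 17580.9 / 26930.9 ≈ 6136 mm.
Far limit Df = s·(H − f)/(H − s) = 9400 × (17630.9 − 50) / (17630.9 − 9400) = 9400 × 17580.9 / 8230.9 ≈ 20078 mm.
Depth of field = Df − Dn = 20078 − 6136 ≈ 13942 mm ≈ 13.9 m.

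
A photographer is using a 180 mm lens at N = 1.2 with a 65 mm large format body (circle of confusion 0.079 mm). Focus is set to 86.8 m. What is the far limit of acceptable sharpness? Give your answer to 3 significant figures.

Hyperfocal distance H = f²/(N·c) + f = 180²/(1.2 × 0.079) + 180 = 32400/0.0948 + 180 ≈ 341952.2 mm ≈ 342.0 m.
Far limit Df = s·(H − f)/(H − s) = 86800 × (341952.2 − 180) / (341952.2 − 86800) = 86800 × 341772.2 / 255152.2 ≈ 116267 mm ≈ 116 m.

116 m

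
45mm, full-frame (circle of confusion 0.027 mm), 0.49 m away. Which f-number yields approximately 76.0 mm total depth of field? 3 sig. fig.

f/13

Write h = H − f = f²/(N·c). The thin-lens limits are Dn = s·h/(h + (s−f)) and Df = s·h/(h − (s−f)), so DoF = Df − Dn = 2·s·(s−f)·h / (h² − (s−f)²).
That is a quadratic in h: DoF·h² − 2·s·(s−f)·h − DoF·(s−f)² = 0 ⇒ h = (s−f)·(s + √(s² + DoF²)) / DoF = 445 × (490 + √(490² + 76²)) / 76 = 445 × (490 + 495.859) / 76 ≈ 5772.5 mm.
Then N = f²/(c·h) = 45² / (0.027 × 5772.5) = 2025 / 155.86 ≈ 13.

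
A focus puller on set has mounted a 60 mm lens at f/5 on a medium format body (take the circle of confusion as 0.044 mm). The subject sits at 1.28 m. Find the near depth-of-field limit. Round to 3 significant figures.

Hyperfocal distance H = f²/(N·c) + f = 60²/(5 × 0.044) + 60 = 3600/0.22 + 60 ≈ 16423.6 mm ≈ 16.42 m.
Near limit Dn = s·(H − f)/(H + s − 2f) = 1280 × (16423.6 − 60) / (16423.6 + 1280 − 2 × 60) = 1280 × 16363.6 / 17583.6 ≈ 1191.2 mm ≈ 1.19 m.

1.19 m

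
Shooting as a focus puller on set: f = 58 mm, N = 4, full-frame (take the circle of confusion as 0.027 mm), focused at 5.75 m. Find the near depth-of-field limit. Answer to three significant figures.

Hyperfocal distance H = f²/(N·c) + f = 58²/(4 × 0.027) + 58 = 3364/0.108 + 58 ≈ 31206.1 mm ≈ 31.21 m.
Near limit Dn = s·(H − f)/(H + s − 2f) = 5750 × (31206.1 − 58) / (31206.1 + 5750 − 2 × 58) = 5750 × 31148.1 / 36840.1 ≈ 4861.6 mm ≈ 4.86 m.

4.86 m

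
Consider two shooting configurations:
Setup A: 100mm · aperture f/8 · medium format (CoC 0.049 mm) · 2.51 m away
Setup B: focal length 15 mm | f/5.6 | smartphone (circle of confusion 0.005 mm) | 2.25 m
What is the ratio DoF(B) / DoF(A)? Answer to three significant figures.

2.83

Setup A: H = 100²/(8×0.049) + 100 ≈ 25610.2 mm; DoF = Df − Dn = 2771.86 − 2293.34 ≈ 478.52 mm.
Setup B: H = 15²/(5.6×0.005) + 15 ≈ 8050.7 mm; DoF = Df − Dn = 3116.9 − 1760.4 ≈ 1356.5 mm.
Ratio = 1356.5 / 478.52 ≈ 2.83.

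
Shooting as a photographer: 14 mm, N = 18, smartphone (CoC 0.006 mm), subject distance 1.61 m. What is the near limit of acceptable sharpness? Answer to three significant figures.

0.857 m

Hyperfocal distance H = f²/(N·c) + f = 14²/(18 × 0.006) + 14 = 196/0.108 + 14 ≈ 1828.8 mm ≈ 1.829 m.
Near limit Dn = s·(H − f)/(H + s − 2f) = 1610 × (1828.8 − 14) / (1828.8 + 1610 − 2 × 14) = 1610 × 1814.8 / 3410.8 ≈ 856.64 mm ≈ 0.857 m.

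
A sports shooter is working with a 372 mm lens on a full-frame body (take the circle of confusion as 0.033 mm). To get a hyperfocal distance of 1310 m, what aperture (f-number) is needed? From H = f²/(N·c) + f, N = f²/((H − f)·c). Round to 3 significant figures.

Rearrange H = f²/(N·c) + f for N: N = f² / ((H − f)·c).
N = 372² / ((1310000 − 372) × 0.033) = 138384 / 43218 ≈ 3.20.

f/3.20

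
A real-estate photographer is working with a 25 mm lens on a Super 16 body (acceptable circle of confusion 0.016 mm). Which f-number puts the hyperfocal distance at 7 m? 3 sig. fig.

f/5.60

Rearrange H = f²/(N·c) + f for N: N = f² / ((H − f)·c).
N = 25² / ((7000 − 25) × 0.016) = 625 / 111.6 ≈ 5.60.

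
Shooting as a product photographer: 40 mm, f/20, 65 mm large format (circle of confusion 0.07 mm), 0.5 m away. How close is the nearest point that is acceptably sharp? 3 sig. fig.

Hyperfocal distance H = f²/(N·c) + f = 40²/(20 × 0.07) + 40 = 1600/1.4 + 40 ≈ 1182.9 mm ≈ 1.183 m.
Near limit Dn = s·(H − f)/(H + s − 2f) = 500 × (1182.9 − 40) / (1182.9 + 500 − 2 × 40) = 500 × 1142.9 / 1602.9 ≈ 356.51 mm.

357 mm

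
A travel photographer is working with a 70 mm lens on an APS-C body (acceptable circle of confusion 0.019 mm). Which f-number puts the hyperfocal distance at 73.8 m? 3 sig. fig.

f/3.50

Rearrange H = f²/(N·c) + f for N: N = f² / ((H − f)·c).
N = 70² / ((73800 − 70) × 0.019) = 4900 / 1401 ≈ 3.50.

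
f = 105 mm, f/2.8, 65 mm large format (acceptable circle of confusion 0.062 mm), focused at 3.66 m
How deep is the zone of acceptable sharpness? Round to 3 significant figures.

Hyperfocal distance H = f²/(N·c) + f = 105²/(2.8 × 0.062) + 105 = 11025/0.1736 + 105 ≈ 63613.1 mm ≈ 63.61 m.
Near limit Dn = s·(H − f)/(H + s − 2f) = 3660 × (63613.1 − 105) / (63613.1 + 3660 − 2 × 105) = 3660 × 63508.1 / 67063.1 ≈ 3465.98 mm.
Far limit Df = s·(H − f)/(H − s) = 3660 × (63613.1 − 105) / (63613.1 − 3660) = 3660 × 63508.1 / 59953.1 ≈ 3877.02 mm.
Depth of field = Df − Dn = 3877.02 − 3465.98 ≈ 411.04 mm.

411 mm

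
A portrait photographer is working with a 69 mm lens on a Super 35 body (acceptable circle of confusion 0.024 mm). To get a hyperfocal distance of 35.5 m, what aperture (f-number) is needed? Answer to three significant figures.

f/5.60

Rearrange H = f²/(N·c) + f for N: N = f² / ((H − f)·c).
N = 69² / ((35500 − 69) × 0.024) = 4761 / 850.3 ≈ 5.60.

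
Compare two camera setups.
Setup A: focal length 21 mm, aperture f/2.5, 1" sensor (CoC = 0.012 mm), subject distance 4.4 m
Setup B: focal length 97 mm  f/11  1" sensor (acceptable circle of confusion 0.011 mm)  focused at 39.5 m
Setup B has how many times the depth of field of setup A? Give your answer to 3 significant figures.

Setup A: H = 21²/(2.5×0.012) + 21 ≈ 14721.0 mm; DoF = Df − Dn = 6266.8 − 3390.1 ≈ 2876.7 mm.
Setup B: H = 97²/(11×0.011) + 97 ≈ 77857.3 mm; DoF = Df − Dn = 80077 − 26216 ≈ 53861 mm.
Ratio = 53861 / 2876.7 ≈ 18.7.

18.7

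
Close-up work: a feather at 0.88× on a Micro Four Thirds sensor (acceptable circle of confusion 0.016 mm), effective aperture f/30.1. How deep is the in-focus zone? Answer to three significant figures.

1.24 mm

At magnification m, DoF ≈ 2·N_eff·c/m² = 2 × 30.1 × 0.016 / 0.88² = 0.9632 / 0.7744 ≈ 1.24 mm.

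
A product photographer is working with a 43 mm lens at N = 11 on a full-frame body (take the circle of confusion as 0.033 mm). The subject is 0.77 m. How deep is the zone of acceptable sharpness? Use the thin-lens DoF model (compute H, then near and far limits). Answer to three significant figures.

224 mm

Hyperfocal distance H = f²/(N·c) + f = 43²/(11 × 0.033) + 43 = 1849/0.363 + 43 ≈ 5136.7 mm ≈ 5.137 m.
Near limit Dn = s·(H − f)/(H + s − 2f) = 770 × (5136.7 − 43) / (5136.7 + 770 − 2 × 43) = 770 × 5093.7 / 5820.7 ≈ 673.83 mm.
Far limit Df = s·(H − f)/(H − s) = 770 × (5136.7 − 43) / (5136.7 − 770) = 770 × 5093.7 / 4366.7 ≈ 898.20 mm.
Depth of field = Df − Dn = 898.20 − 673.83 ≈ 224.37 mm.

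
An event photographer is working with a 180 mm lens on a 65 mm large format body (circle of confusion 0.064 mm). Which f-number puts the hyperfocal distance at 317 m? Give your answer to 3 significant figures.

Rearrange H = f²/(N·c) + f for N: N = f² / ((H − f)·c).
N = 180² / ((317000 − 180) × 0.064) = 32400 / 20276 ≈ 1.60.

f/1.60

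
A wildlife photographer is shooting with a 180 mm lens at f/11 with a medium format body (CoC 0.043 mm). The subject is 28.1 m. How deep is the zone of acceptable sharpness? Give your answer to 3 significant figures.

Hyperfocal distance H = f²/(N·c) + f = 180²/(11 × 0.043) + 180 = 32400/0.473 + 180 ≈ 68678.9 mm ≈ 68.68 m.
Near limit Dn = s·(H − f)/(H + s − 2f) = 28100 × (68678.9 − 180) / (68678.9 + 28100 − 2 × 180) = 28100 × 68498.9 / 96418.9 ≈ 19963 mm.
Far limit Df = s·(H − f)/(H − s) = 28100 × (68678.9 − 180) / (68678.9 − 28100) = 28100 × 68498.9 / 40578.9 ≈ 47434 mm.
Depth of field = Df − Dn = 47434 − 19963 ≈ 27471 mm ≈ 27.5 m.

27.5 m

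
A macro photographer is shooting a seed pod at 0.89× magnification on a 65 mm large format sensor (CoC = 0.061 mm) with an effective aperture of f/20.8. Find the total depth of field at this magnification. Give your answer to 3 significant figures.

At magnification m, DoF ≈ 2·N_eff·c/m² = 2 × 20.8 × 0.061 / 0.89² = 2.538 / 0.7921 ≈ 3.2 mm.

3.20 mm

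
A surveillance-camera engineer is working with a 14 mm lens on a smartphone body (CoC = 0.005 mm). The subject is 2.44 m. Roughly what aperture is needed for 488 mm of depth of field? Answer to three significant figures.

Write h = H − f = f²/(N·c). The thin-lens limits are Dn = s·h/(h + (s−f)) and Df = s·h/(h − (s−f)), so DoF = Df − Dn = 2·s·(s−f)·h / (h² − (s−f)²).
That is a quadratic in h: DoF·h² − 2·s·(s−f)·h − DoF·(s−f)² = 0 ⇒ h = (s−f)·(s + √(s² + DoF²)) / DoF = 2426 × (2440 + √(2440² + 488²)) / 488 = 2426 × (2440 + 2488.32) / 488 ≈ 24500 mm.
Then N = f²/(c·h) = 14² / (0.005 × 24500) = 196 / 122.50 ≈ 1.60.

f/1.60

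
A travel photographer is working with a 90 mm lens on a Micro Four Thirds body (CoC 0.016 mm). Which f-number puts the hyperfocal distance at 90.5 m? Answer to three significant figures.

f/5.60

Rearrange H = f²/(N·c) + f for N: N = f² / ((H − f)·c).
N = 90² / ((90500 − 90) × 0.016) = 8100 / 1447 ≈ 5.60.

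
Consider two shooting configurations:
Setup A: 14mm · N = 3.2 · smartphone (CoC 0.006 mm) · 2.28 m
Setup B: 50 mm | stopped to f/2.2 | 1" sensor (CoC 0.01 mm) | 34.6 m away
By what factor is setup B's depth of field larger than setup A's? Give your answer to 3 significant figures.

21.8

Setup A: H = 14²/(3.2×0.006) + 14 ≈ 10222.3 mm; DoF = Df − Dn = 2930.5 − 1865.8 ≈ 1064.7 mm.
Setup B: H = 50²/(2.2×0.01) + 50 ≈ 113686.4 mm; DoF = Df − Dn = 49716 − 26533 ≈ 23183 mm.
Ratio = 23183 / 1064.7 ≈ 21.8.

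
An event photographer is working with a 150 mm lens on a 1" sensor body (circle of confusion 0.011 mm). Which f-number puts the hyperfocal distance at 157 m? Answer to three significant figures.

Rearrange H = f²/(N·c) + f for N: N = f² / ((H − f)·c).
N = 150² / ((157000 − 150) × 0.011) = 22500 / 1725 ≈ 13.

f/13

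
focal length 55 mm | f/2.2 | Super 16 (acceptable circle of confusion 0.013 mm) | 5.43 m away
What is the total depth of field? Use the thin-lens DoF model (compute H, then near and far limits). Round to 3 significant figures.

Hyperfocal distance H = f²/(N·c) + f = 55²/(2.2 × 0.013) + 55 = 3025/0.0286 + 55 ≈ 105824.2 mm ≈ 105.8 m.
Near limit Dn = s·(H − f)/(H + s − 2f) = 5430 × (105824.2 − 55) / (105824.2 + 5430 − 2 × 55) = 5430 × 105769.2 / 111144.2 ≈ 5167.40 mm.
Far limit Df = s·(H − f)/(H − s) = 5430 × (105824.2 − 55) / (105824.2 − 5430) = 5430 × 105769.2 / 100394.2 ≈ 5720.72 mm.
Depth of field = Df − Dn = 5720.72 − 5167.40 ≈ 553.32 mm ≈ 0.553 m.

0.553 m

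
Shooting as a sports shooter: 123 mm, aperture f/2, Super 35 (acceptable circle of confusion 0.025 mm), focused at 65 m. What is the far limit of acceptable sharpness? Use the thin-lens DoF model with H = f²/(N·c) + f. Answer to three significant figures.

82.7 m

Hyperfocal distance H = f²/(N·c) + f = 123²/(2 × 0.025) + 123 = 15129/0.05 + 123 ≈ 302703.0 mm ≈ 302.7 m.
Far limit Df = s·(H − f)/(H − s) = 65000 × (302703.0 − 123) / (302703.0 − 65000) = 65000 × 302580.0 / 237703.0 ≈ 82741 mm ≈ 82.7 m.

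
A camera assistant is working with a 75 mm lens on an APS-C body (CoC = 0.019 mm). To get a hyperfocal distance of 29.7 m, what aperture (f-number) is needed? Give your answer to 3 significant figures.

Rearrange H = f²/(N·c) + f for N: N = f² / ((H − f)·c).
N = 75² / ((29700 − 75) × 0.019) = 5625 / 562.9 ≈ 9.99.

f/9.99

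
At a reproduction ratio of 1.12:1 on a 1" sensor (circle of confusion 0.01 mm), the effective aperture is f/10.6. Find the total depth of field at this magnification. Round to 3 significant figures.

0.169 mm

At magnification m, DoF ≈ 2·N_eff·c/m² = 2 × 10.6 × 0.01 / 1.12² = 0.212 / 1.254 ≈ 0.169 mm.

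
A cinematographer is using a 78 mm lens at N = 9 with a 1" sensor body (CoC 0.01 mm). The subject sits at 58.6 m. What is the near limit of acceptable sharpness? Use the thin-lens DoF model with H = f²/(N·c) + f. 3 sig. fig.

Hyperfocal distance H = f²/(N·c) + f = 78²/(9 × 0.01) + 78 = 6084/0.09 + 78 ≈ 67678.0 mm ≈ 67.68 m.
Near limit Dn = s·(H − f)/(H + s − 2f) = 58600 × (67678.0 − 78) / (67678.0 + 58600 − 2 × 78) = 58600 × 67600.0 / 126122.0 ≈ 31409 mm ≈ 31.4 m.

31.4 m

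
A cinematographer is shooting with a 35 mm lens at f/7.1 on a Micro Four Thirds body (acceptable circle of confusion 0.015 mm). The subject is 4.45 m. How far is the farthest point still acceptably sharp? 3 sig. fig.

7.22 m

Hyperfocal distance H = f²/(N·c) + f = 35²/(7.1 × 0.015) + 35 = 1225/0.1065 + 35 ≈ 11537.3 mm ≈ 11.54 m.
Far limit Df = s·(H − f)/(H − s) = 4450 × (11537.3 − 35) / (11537.3 − 4450) = 4450 × 11502.3 / 7087.3 ≈ 7222.1 mm ≈ 7.22 m.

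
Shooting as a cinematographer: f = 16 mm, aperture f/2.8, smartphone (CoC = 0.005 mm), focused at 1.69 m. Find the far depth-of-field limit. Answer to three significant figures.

1.86 m

Hyperfocal distance H = f²/(N·c) + f = 16²/(2.8 × 0.005) + 16 = 256/0.014 + 16 ≈ 18301.7 mm ≈ 18.30 m.
Far limit Df = s·(H − f)/(H − s) = 1690 × (18301.7 − 16) / (18301.7 − 1690) = 1690 × 18285.7 / 16611.7 ≈ 1860.3 mm ≈ 1.86 m.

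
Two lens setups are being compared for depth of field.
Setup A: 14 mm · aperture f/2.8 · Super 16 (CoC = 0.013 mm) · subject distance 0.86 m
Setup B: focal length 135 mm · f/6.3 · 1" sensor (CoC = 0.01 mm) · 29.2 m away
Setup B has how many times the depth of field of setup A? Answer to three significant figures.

Setup A: H = 14²/(2.8×0.013) + 14 ≈ 5398.6 mm; DoF = Df − Dn = 1020.30 − 743.23 ≈ 277.07 mm.
Setup B: H = 135²/(6.3×0.01) + 135 ≈ 289420.7 mm; DoF = Df − Dn = 32461.5 − 26534.1 ≈ 5927.4 mm.
Ratio = 5927.4 / 277.07 ≈ 21.4.

21.4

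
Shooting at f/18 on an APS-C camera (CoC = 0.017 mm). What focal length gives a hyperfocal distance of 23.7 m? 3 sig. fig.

From H = f²/(N·c) + f, with f ≪ H: f ≈ √(H·N·c) = √(23700 × 18 × 0.017) = √7252.2 ≈ 85.16 mm.
Exact: f² + N·c·f − N·c·H = 0 ⇒ f = (−N·c + √((N·c)² + 4·N·c·H))/2 = (−0.306 + √29009)/2 ≈ 85.007 mm ≈ 85.0 mm.

85.0 mm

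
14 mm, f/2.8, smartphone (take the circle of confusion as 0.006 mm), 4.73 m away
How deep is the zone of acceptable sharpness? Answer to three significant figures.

Hyperfocal distance H = f²/(N·c) + f = 14²/(2.8 × 0.006) + 14 = 196/0.0168 + 14 ≈ 11680.7 mm ≈ 11.68 m.
Near limit Dn = s·(H − f)/(H + s − 2f) = 4730 × (11680.7 − 14) / (11680.7 + 4730 − 2 × 14) = 4730 × 11666.7 / 16382.7 ≈ 3368.4 mm.
Far limit Df = s·(H − f)/(H − s) = 4730 × (11680.7 − 14) / (11680.7 − 4730) = 4730 × 11666.7 / 6950.7 ≈ 7939.3 mm.
Depth of field = Df − Dn = 7939.3 − 3368.4 ≈ 4570.9 mm ≈ 4.57 m.

4.57 m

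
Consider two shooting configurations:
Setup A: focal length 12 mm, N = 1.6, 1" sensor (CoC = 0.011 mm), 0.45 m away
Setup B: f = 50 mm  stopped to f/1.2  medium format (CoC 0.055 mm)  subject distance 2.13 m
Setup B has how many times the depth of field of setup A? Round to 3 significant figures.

4.86

Setup A: H = 12²/(1.6×0.011) + 12 ≈ 8193.8 mm; DoF = Df − Dn = 475.453 − 427.134 ≈ 48.319 mm.
Setup B: H = 50²/(1.2×0.055) + 50 ≈ 37928.8 mm; DoF = Df − Dn = 2253.76 − 2019.13 ≈ 234.63 mm.
Ratio = 234.63 / 48.319 ≈ 4.86.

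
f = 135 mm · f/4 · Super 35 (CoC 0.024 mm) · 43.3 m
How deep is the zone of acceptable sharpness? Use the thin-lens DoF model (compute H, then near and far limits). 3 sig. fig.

Hyperfocal distance H = f²/(N·c) + f = 135²/(4 × 0.024) + 135 = 18225/0.096 + 135 ≈ 189978.8 mm ≈ 190.0 m.
Near limit Dn = s·(H − f)/(H + s − 2f) = 43300 × (189978.8 − 135) / (189978.8 + 43300 − 2 × 135) = 43300 × 189843.8 / 233008.8 ≈ 35279 mm.
Far limit Df = s·(H − f)/(H − s) = 43300 × (189978.8 − 135) / (189978.8 − 43300) = 43300 × 189843.8 / 146678.8 ≈ 56042 mm.
Depth of field = Df − Dn = 56042 − 35279 ≈ 20763 mm ≈ 20.8 m.

20.8 m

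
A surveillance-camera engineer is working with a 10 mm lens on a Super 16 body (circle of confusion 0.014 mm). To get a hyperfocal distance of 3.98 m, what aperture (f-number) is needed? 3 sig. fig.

Rearrange H = f²/(N·c) + f for N: N = f² / ((H − f)·c).
N = 10² / ((3980 − 10) × 0.014) = 100 / 55.58 ≈ 1.80.

f/1.80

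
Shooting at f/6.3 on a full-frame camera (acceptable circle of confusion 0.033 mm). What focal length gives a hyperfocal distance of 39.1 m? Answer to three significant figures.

From H = f²/(N·c) + f, with f ≪ H: f ≈ √(H·N·c) = √(39100 × 6.3 × 0.033) = √8128.9 ≈ 90.16 mm.
Exact: f² + N·c·f − N·c·H = 0 ⇒ f = (−N·c + √((N·c)² + 4·N·c·H))/2 = (−0.2079 + √32516)/2 ≈ 90.056 mm ≈ 90.1 mm.

90.1 mm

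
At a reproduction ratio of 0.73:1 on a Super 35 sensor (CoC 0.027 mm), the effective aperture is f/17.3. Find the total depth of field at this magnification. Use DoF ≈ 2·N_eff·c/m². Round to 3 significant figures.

1.75 mm

At magnification m, DoF ≈ 2·N_eff·c/m² = 2 × 17.3 × 0.027 / 0.73² = 0.9342 / 0.5329 ≈ 1.75 mm.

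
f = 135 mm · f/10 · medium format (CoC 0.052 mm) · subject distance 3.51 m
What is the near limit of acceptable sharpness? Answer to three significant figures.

3.20 m

Hyperfocal distance H = f²/(N·c) + f = 135²/(10 × 0.052) + 135 = 18225/0.52 + 135 ≈ 35183.1 mm ≈ 35.18 m.
Near limit Dn = s·(H − f)/(H + s − 2f) = 3510 × (35183.1 − 135) / (35183.1 + 3510 − 2 × 135) = 3510 × 35048.1 / 38423.1 ≈ 3201.7 mm ≈ 3.20 m.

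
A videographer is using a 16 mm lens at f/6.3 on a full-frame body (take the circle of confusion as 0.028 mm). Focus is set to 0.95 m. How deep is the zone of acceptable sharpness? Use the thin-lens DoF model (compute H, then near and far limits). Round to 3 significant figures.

Hyperfocal distance H = f²/(N·c) + f = 16²/(6.3 × 0.028) + 16 = 256/0.1764 + 16 ≈ 1467.2 mm ≈ 1.467 m.
Near limit Dn = s·(H − f)/(H + s − 2f) = 950 × (1467.2 − 16) / (1467.2 + 950 − 2 × 16) = 950 × 1451.2 / 2385.2 ≈ 578.0 mm.
Far limit Df = s·(H − f)/(H − s) = 950 × (1467.2 − 16) / (1467.2 − 950) = 950 × 1451.2 / 517.2 ≈ 2665.4 mm.
Depth of field = Df − Dn = 2665.4 − 578.0 ≈ 2087.4 mm ≈ 2.09 m.

2.09 m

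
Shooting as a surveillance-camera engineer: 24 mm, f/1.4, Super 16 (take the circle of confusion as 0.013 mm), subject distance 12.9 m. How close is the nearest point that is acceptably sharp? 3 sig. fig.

9.17 m

Hyperfocal distance H = f²/(N·c) + f = 24²/(1.4 × 0.013) + 24 = 576/0.0182 + 24 ≈ 31672.4 mm ≈ 31.67 m.
Near limit Dn = s·(H − f)/(H + s − 2f) = 12900 × (31672.4 − 24) / (31672.4 + 12900 − 2 × 24) = 12900 × 31648.4 / 44524.4 ≈ 9169.4 mm ≈ 9.17 m.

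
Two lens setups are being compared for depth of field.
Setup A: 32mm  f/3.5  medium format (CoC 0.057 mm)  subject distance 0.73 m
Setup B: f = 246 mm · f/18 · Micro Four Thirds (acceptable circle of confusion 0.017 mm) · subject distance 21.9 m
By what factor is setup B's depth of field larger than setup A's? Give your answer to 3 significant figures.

Setup A: H = 32²/(3.5×0.057) + 32 ≈ 5164.8 mm; DoF = Df − Dn = 844.89 − 642.61 ≈ 202.28 mm.
Setup B: H = 246²/(18×0.017) + 246 ≈ 198010.7 mm; DoF = Df − Dn = 24592.8 − 19738.7 ≈ 4854.1 mm.
Ratio = 4854.1 / 202.28 ≈ 24.0.

24.0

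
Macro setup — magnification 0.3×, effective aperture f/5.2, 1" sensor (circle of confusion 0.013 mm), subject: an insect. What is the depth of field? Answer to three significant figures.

At magnification m, DoF ≈ 2·N_eff·c/m² = 2 × 5.2 × 0.013 / 0.3² = 0.1352 / 0.09 ≈ 1.5 mm.

1.50 mm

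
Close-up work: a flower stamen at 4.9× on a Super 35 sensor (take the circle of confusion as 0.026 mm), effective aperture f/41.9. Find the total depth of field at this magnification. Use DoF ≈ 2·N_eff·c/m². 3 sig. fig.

0.0907 mm

At magnification m, DoF ≈ 2·N_eff·c/m² = 2 × 41.9 × 0.026 / 4.9² = 2.179 / 24.01 ≈ 0.0907 mm.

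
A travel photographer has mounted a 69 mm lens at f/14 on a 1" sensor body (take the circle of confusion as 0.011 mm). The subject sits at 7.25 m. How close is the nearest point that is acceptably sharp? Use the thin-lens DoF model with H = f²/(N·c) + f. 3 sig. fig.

Hyperfocal distance H = f²/(N·c) + f = 69²/(14 × 0.011) + 69 = 4761/0.154 + 69 ≈ 30984.6 mm ≈ 30.98 m.
Near limit Dn = s·(H − f)/(H + s − 2f) = 7250 × (30984.6 − 69) / (30984.6 + 7250 − 2 × 69) = 7250 × 30915.6 / 38096.6 ≈ 5883.4 mm ≈ 5.88 m.

5.88 m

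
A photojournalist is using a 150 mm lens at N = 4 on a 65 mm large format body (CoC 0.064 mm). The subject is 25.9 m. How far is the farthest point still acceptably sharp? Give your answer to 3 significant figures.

Hyperfocal distance H = f²/(N·c) + f = 150²/(4 × 0.064) + 150 = 22500/0.256 + 150 ≈ 88040.6 mm ≈ 88.04 m.
Far limit Df = s·(H − f)/(H − s) = 25900 × (88040.6 − 150) / (88040.6 − 25900) = 25900 × 87890.6 / 62140.6 ≈ 36633 mm ≈ 36.6 m.

36.6 m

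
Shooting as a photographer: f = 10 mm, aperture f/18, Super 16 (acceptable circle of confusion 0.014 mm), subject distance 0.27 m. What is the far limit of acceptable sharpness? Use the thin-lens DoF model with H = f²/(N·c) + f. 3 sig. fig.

0.783 m

Hyperfocal distance H = f²/(N·c) + f = 10²/(18 × 0.014) + 10 = 100/0.252 + 10 ≈ 406.8 mm ≈ 0.407 m.
Far limit Df = s·(H − f)/(H − s) = 270 × (406.8 − 10) / (406.8 − 270) = 270 × 396.8 / 136.8 ≈ 783.06 mm ≈ 0.783 m.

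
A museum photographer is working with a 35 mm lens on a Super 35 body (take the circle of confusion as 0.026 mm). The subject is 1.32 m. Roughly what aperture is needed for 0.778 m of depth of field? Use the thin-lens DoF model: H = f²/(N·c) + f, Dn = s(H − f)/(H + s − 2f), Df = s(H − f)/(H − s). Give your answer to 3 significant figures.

f/10

Write h = H − f = f²/(N·c). The thin-lens limits are Dn = s·h/(h + (s−f)) and Df = s·h/(h − (s−f)), so DoF = Df − Dn = 2·s·(s−f)·h / (h² − (s−f)²).
That is a quadratic in h: DoF·h² − 2·s·(s−f)·h − DoF·(s−f)² = 0 ⇒ h = (s−f)·(s + √(s² + DoF²)) / DoF = 1285 × (1320 + √(1320² + 778²)) / 778 = 1285 × (1320 + 1532.22) / 778 ≈ 4710.9 mm.
Then N = f²/(c·h) = 35² / (0.026 × 4710.9) = 1225 / 122.48 ≈ 10.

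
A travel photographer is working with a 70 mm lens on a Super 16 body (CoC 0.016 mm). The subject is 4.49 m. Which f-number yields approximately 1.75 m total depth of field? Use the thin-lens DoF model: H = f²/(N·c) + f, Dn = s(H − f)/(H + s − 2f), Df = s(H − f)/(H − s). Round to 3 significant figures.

f/13

Write h = H − f = f²/(N·c). The thin-lens limits are Dn = s·h/(h + (s−f)) and Df = s·h/(h − (s−f)), so DoF = Df − Dn = 2·s·(s−f)·h / (h² − (s−f)²).
That is a quadratic in h: DoF·h² − 2·s·(s−f)·h − DoF·(s−f)² = 0 ⇒ h = (s−f)·(s + √(s² + DoF²)) / DoF = 4420 × (4490 + √(4490² + 1750²)) / 1750 = 4420 × (4490 + 4818.98) / 1750 ≈ 23512 mm.
Then N = f²/(c·h) = 70² / (0.016 × 23512) = 4900 / 376.19 ≈ 13.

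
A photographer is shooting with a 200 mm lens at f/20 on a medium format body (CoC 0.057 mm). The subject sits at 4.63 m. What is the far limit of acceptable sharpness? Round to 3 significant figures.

5.30 m

Hyperfocal distance H = f²/(N·c) + f = 200²/(20 × 0.057) + 200 = 40000/1.14 + 200 ≈ 35287.7 mm ≈ 35.29 m.
Far limit Df = s·(H − f)/(H − s) = 4630 × (35287.7 − 200) / (35287.7 − 4630) = 4630 × 35087.7 / 30657.7 ≈ 5299.0 mm ≈ 5.30 m.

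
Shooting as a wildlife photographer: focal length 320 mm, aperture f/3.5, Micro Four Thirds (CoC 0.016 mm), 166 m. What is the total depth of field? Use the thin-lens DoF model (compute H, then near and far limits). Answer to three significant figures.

30.3 m

Hyperfocal distance H = f²/(N·c) + f = 320²/(3.5 × 0.016) + 320 = 102400/0.056 + 320 ≈ 1828891.4 mm ≈ 1829 m.
Near limit Dn = s·(H − f)/(H + s − 2f) = 166000 × (1828891.4 − 320) / (1828891.4 + 166000 − 2 × 320) = 166000 × 1828571.4 / 1994251.4 ≈ 152209 mm.
Far limit Df = s·(H − f)/(H − s) = 166000 × (1828891.4 − 320) / (1828891.4 − 166000) = 166000 × 1828571.4 / 1662891.4 ≈ 182539 mm.
Depth of field = Df − Dn = 182539 − 152209 ≈ 30330 mm ≈ 30.3 m.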